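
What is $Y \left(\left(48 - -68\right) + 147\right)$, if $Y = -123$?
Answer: $-32349$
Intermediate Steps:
$Y \left(\left(48 - -68\right) + 147\right) = - 123 \left(\left(48 - -68\right) + 147\right) = - 123 \left(\left(48 + 68\right) + 147\right) = - 123 \left(116 + 147\right) = \left(-123\right) 263 = -32349$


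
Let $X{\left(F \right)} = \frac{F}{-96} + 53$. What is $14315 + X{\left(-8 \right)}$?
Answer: $\frac{172417}{12} \approx 14368.0$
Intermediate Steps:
$X{\left(F \right)} = 53 - \frac{F}{96}$ ($X{\left(F \right)} = F \left(- \frac{1}{96}\right) + 53 = - \frac{F}{96} + 53 = 53 - \frac{F}{96}$)
$14315 + X{\left(-8 \right)} = 14315 + \left(53 - - \frac{1}{12}\right) = 14315 + \left(53 + \frac{1}{12}\right) = 14315 + \frac{637}{12} = \frac{172417}{12}$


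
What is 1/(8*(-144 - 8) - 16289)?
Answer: -1/17505 ≈ -5.7127e-5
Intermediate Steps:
1/(8*(-144 - 8) - 16289) = 1/(8*(-152) - 16289) = 1/(-1216 - 16289) = 1/(-17505) = -1/17505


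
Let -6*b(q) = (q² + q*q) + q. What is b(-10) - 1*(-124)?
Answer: 277/3 ≈ 92.333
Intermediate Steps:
b(q) = -q²/3 - q/6 (b(q) = -((q² + q*q) + q)/6 = -((q² + q²) + q)/6 = -(2*q² + q)/6 = -(q + 2*q²)/6 = -q²/3 - q/6)
b(-10) - 1*(-124) = -⅙*(-10)*(1 + 2*(-10)) - 1*(-124) = -⅙*(-10)*(1 - 20) + 124 = -⅙*(-10)*(-19) + 124 = -95/3 + 124 = 277/3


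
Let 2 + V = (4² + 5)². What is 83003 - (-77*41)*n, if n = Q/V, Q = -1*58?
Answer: 36255211/439 ≈ 82586.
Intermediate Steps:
V = 439 (V = -2 + (4² + 5)² = -2 + (16 + 5)² = -2 + 21² = -2 + 441 = 439)
Q = -58
n = -58/439 ≈ -0.13212
83003 - (-77*41)*n = 83003 - (-77*41)*(-58)/439 = 83003 - (-3157)*(-58)/439 = 83003 - 1*183106/439 = 83003 - 183106/439 = 36255211/439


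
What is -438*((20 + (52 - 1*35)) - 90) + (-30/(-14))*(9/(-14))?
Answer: 2274837/98 ≈ 23213.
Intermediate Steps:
-438*((20 + (52 - 1*35)) - 90) + (-30/(-14))*(9/(-14)) = -438*((20 + (52 - 35)) - 90) + (-30*(-1/14))*(9*(-1/14)) = -438*((20 + 17) - 90) + (15/7)*(-9/14) = -438*(37 - 90) - 135/98 = -438*(-53) - 135/98 = 23214 - 135/98 = 2274837/98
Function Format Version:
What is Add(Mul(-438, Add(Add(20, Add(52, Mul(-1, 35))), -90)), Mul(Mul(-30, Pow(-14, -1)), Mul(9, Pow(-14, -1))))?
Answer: Rational(2274837, 98) ≈ 23213.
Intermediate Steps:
Add(Mul(-438, Add(Add(20, Add(52, Mul(-1, 35))), -90)), Mul(Mul(-30, Pow(-14, -1)), Mul(9, Pow(-14, -1)))) = Add(Mul(-438, Add(Add(20, Add(52, -35)), -90)), Mul(Mul(-30, Rational(-1, 14)), Mul(9, Rational(-1, 14)))) = Add(Mul(-438, Add(Add(20, 17), -90)), Mul(Rational(15, 7), Rational(-9, 14))) = Add(Mul(-438, Add(37, -90)), Rational(-135, 98)) = Add(Mul(-438, -53), Rational(-135, 98)) = Add(23214, Rational(-135, 98)) = Rational(2274837, 98)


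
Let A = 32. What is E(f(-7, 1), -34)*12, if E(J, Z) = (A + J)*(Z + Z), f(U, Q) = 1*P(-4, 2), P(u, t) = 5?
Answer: -30192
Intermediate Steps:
f(U, Q) = 5 (f(U, Q) = 1*5 = 5)
E(J, Z) = 2*Z*(32 + J) (E(J, Z) = (32 + J)*(Z + Z) = (32 + J)*(2*Z) = 2*Z*(32 + J))
E(f(-7, 1), -34)*12 = (2*(-34)*(32 + 5))*12 = (2*(-34)*37)*12 = -2516*12 = -30192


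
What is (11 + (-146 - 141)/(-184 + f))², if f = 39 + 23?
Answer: 2653641/14884 ≈ 178.29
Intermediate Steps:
f = 62
(11 + (-146 - 141)/(-184 + f))² = (11 + (-146 - 141)/(-184 + 62))² = (11 - 287/(-122))² = (11 - 287*(-1/122))² = (11 + 287/122)² = (1629/122)² = 2653641/14884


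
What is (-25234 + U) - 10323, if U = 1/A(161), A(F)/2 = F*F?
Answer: -1843345993/51842 ≈ -35557.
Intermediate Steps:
A(F) = 2*F² (A(F) = 2*(F*F) = 2*F²)
U = 1/51842 (U = 1/(2*161²) = 1/(2*25921) = 1/51842 ≈ 1.9289e-5)
(-25234 + U) - 10323 = (-25234 + 1/51842) - 10323 = -1308181027/51842 - 10323 = -1843345993/51842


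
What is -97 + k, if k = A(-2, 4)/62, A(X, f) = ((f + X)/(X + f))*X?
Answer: -3008/31 ≈ -97.032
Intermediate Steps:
A(X, f) = X (A(X, f) = ((X + f)/(X + f))*X = 1*X = X)
k = -1/31 (k = -2/62 = -2*1/62 = -1/31 ≈ -0.032258)
-97 + k = -97 - 1/31 = -3008/31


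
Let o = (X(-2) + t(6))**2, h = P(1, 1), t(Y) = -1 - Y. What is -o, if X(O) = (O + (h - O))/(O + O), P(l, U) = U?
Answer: -841/16 ≈ -52.563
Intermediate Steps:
h = 1
X(O) = 1/(2*O) (X(O) = (O + (1 - O))/(O + O) = 1/(2*O))
o = 841/16 (o = ((1/2)/(-2) + (-1 - 1*6))**2 = ((1/2)*(-1/2) + (-1 - 6))**2 = (-1/4 - 7)**2 = (-29/4)**2 = 841/16 ≈ 52.563)
-o = -1*841/16 = -841/16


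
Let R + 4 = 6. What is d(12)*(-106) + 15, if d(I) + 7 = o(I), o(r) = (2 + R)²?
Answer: -939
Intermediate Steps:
R = 2 (R = -4 + 6 = 2)
o(r) = 16 (o(r) = (2 + 2)² = 4² = 16)
d(I) = 9 (d(I) = -7 + 16 = 9)
d(12)*(-106) + 15 = 9*(-106) + 15 = -954 + 15 = -939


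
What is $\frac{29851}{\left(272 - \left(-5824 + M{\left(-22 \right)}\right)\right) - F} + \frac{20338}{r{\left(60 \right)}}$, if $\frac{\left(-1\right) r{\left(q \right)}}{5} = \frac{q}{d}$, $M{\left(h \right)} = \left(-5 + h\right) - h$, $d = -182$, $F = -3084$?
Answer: $\frac{1700368988}{137775} \approx 12342.0$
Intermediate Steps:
$M{\left(h \right)} = -5$
$r{\left(q \right)} = \frac{5 q}{182}$ ($r{\left(q \right)} = - 5 \frac{q}{-182} = - 5 q \left(- \frac{1}{182}\right) = - 5 \left(- \frac{q}{182}\right) = \frac{5 q}{182}$)
$\frac{29851}{\left(272 - \left(-5824 + M{\left(-22 \right)}\right)\right) - F} + \frac{20338}{r{\left(60 \right)}} = \frac{29851}{\left(272 - \left(-5824 - 5\right)\right) - -3084} + \frac{20338}{\frac{5}{182} \cdot 60} = \frac{29851}{\left(272 - -5829\right) + 3084} + \frac{20338}{\frac{150}{91}} = \frac{29851}{\left(272 + 5829\right) + 3084} + 20338 \cdot \frac{91}{150} = \frac{29851}{6101 + 3084} + \frac{925379}{75} = \frac{29851}{9185} + \frac{925379}{75} = \frac{1700368988}{137775}$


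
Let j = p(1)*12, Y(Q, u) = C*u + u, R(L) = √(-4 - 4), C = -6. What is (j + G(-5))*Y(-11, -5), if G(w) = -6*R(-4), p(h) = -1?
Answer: -300 - 300*I*√2 ≈ -300.0 - 424.26*I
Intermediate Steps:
R(L) = 2*I*√2 (R(L) = √(-8) = 2*I*√2)
Y(Q, u) = -5*u (Y(Q, u) = -6*u + u = -5*u)
j = -12 (j = -1*12 = -12)
G(w) = -12*I*√2
(j + G(-5))*Y(-11, -5) = (-12 - 12*I*√2)*(-5*(-5)) = (-12 - 12*I*√2)*25 = -300 - 300*I*√2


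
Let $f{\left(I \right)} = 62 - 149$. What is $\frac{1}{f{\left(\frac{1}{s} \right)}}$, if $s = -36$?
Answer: $- \frac{1}{87} \approx -0.011494$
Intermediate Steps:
$f{\left(I \right)} = -87$
$\frac{1}{f{\left(\frac{1}{s} \right)}} = \frac{1}{-87} = - \frac{1}{87}$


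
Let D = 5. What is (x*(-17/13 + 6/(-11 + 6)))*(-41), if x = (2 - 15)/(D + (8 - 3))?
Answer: -6683/50 ≈ -133.66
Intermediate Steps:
x = -13/10 (x = (2 - 15)/(5 + (8 - 3)) = -13/(5 + 5) = -13/10 ≈ -1.3000)
(x*(-17/13 + 6/(-11 + 6)))*(-41) = -13*(-17/13 + 6/(-11 + 6))/10*(-41) = -13*(-17*1/13 + 6/(-5))/10*(-41) = -13*(-17/13 + 6*(-⅕))/10*(-41) = -13*(-17/13 - 6/5)/10*(-41) = -13/10*(-163/65)*(-41) = (163/50)*(-41) = -6683/50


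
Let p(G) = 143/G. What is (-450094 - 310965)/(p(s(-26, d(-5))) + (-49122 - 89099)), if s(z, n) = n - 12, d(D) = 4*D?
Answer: 24353888/4423215 ≈ 5.5059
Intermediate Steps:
s(z, n) = -12 + n
(-450094 - 310965)/(p(s(-26, d(-5))) + (-49122 - 89099)) = (-450094 - 310965)/(143/(-12 + 4*(-5)) + (-49122 - 89099)) = -761059/(143/(-12 - 20) - 138221) = -761059/(143/(-32) - 138221) = -761059/(143*(-1/32) - 138221) = -761059/(-143/32 - 138221) = -761059/(-4423215/32) = -761059*(-32/4423215) = 24353888/4423215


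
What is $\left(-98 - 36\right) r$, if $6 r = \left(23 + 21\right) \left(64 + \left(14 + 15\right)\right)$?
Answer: $-91388$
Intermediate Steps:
$r = 682$ ($r = \frac{\left(23 + 21\right) \left(64 + \left(14 + 15\right)\right)}{6} = \frac{44 \left(64 + 29\right)}{6} = \frac{44 \cdot 93}{6} = \frac{1}{6} \cdot 4092 = 682$)
$\left(-98 - 36\right) r = \left(-98 - 36\right) 682 = \left(-134\right) 682 = -91388$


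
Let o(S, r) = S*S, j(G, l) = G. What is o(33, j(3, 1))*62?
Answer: 67518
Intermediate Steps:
o(S, r) = S²
o(33, j(3, 1))*62 = 33²*62 = 1089*62 = 67518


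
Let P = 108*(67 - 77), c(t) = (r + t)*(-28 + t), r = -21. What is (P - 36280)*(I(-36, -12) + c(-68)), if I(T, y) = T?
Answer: -317858880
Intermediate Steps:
c(t) = (-28 + t)*(-21 + t) (c(t) = (-21 + t)*(-28 + t) = (-28 + t)*(-21 + t))
P = -1080 (P = 108*(-10) = -1080)
(P - 36280)*(I(-36, -12) + c(-68)) = (-1080 - 36280)*(-36 + (588 + (-68)² - 49*(-68))) = -37360*(-36 + (588 + 4624 + 3332)) = -37360*(-36 + 8544) = -37360*8508 = -317858880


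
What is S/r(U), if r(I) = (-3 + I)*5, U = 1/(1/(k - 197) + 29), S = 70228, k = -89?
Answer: -582400804/122965 ≈ -4736.3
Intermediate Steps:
U = 286/8293 (U = 1/(1/(-89 - 197) + 29) = 1/(1/(-286) + 29) = 1/(-1/286 + 29) = 1/(8293/286) = 286/8293 ≈ 0.034487)
r(I) = -15 + 5*I
S/r(U) = 70228/(-15 + 5*(286/8293)) = 70228/(-15 + 1430/8293) = 70228/(-122965/8293) = 70228*(-8293/122965) = -582400804/122965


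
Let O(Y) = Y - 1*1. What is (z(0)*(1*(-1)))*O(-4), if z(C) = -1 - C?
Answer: -5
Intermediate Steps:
O(Y) = -1 + Y (O(Y) = Y - 1 = -1 + Y)
(z(0)*(1*(-1)))*O(-4) = ((-1 - 1*0)*(1*(-1)))*(-1 - 4) = ((-1 + 0)*(-1))*(-5) = -1*(-1)*(-5) = 1*(-5) = -5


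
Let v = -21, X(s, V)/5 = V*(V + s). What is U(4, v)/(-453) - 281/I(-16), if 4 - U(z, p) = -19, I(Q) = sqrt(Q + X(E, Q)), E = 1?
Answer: -23/453 - 281*sqrt(74)/296 ≈ -8.2172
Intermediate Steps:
X(s, V) = 5*V*(V + s) (X(s, V) = 5*(V*(V + s)) = 5*V*(V + s))
I(Q) = sqrt(Q + 5*Q*(1 + Q)) (I(Q) = sqrt(Q + 5*Q*(Q + 1)) = sqrt(Q + 5*Q*(1 + Q)))
U(z, p) = 23 (U(z, p) = 4 - 1*(-19) = 4 + 19 = 23)
U(4, v)/(-453) - 281/I(-16) = 23/(-453) - 281*sqrt(74)/296 = 23*(-1/453) - 281*sqrt(74)/296 = -23/453 - 281*sqrt(74)/296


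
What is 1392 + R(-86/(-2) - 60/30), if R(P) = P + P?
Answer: 1474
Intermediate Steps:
R(P) = 2*P
1392 + R(-86/(-2) - 60/30) = 1392 + 2*(-86/(-2) - 60/30) = 1392 + 2*(-86*(-½) - 60*1/30) = 1392 + 2*(43 - 2) = 1392 + 2*41 = 1392 + 82 = 1474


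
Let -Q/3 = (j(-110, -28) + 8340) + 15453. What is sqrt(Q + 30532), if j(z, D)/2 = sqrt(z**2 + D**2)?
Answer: sqrt(-40847 - 12*sqrt(3221)) ≈ 203.78*I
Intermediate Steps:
j(z, D) = 2*sqrt(D**2 + z**2) (j(z, D) = 2*sqrt(z**2 + D**2) = 2*sqrt(D**2 + z**2))
Q = -71379 - 12*sqrt(3221) (Q = -3*((2*sqrt((-28)**2 + (-110)**2) + 8340) + 15453) = -3*((2*sqrt(784 + 12100) + 8340) + 15453) = -3*((2*sqrt(12884) + 8340) + 15453) = -3*((2*(2*sqrt(3221)) + 8340) + 15453) = -3*((4*sqrt(3221) + 8340) + 15453) = -3*((8340 + 4*sqrt(3221)) + 15453) = -3*(23793 + 4*sqrt(3221)) = -71379 - 12*sqrt(3221) ≈ -72060.)
sqrt(Q + 30532) = sqrt((-71379 - 12*sqrt(3221)) + 30532) = sqrt(-40847 - 12*sqrt(3221))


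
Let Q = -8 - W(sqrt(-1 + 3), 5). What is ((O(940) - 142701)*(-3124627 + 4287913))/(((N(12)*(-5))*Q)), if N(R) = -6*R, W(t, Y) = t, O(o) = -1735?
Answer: 9334465372/155 - 2333616343*sqrt(2)/310 ≈ 4.9576e+7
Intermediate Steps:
Q = -8 - sqrt(2) (Q = -8 - sqrt(-1 + 3) = -8 - sqrt(2) ≈ -9.4142)
((O(940) - 142701)*(-3124627 + 4287913))/(((N(12)*(-5))*Q)) = ((-1735 - 142701)*(-3124627 + 4287913))/(((-6*12*(-5))*(-8 - sqrt(2)))) = (-144436*1163286)/(((-72*(-5))*(-8 - sqrt(2)))) = -168020376696*1/(360*(-8 - sqrt(2))) = -168020376696/(-2880 - 360*sqrt(2))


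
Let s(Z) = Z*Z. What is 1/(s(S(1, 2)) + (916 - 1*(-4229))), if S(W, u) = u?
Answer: 1/5149 ≈ 0.00019421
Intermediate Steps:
s(Z) = Z²
1/(s(S(1, 2)) + (916 - 1*(-4229))) = 1/(2² + (916 - 1*(-4229))) = 1/(4 + (916 + 4229)) = 1/(4 + 5145) = 1/5149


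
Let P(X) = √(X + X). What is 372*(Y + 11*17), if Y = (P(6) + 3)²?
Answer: 77376 + 4464*√3 ≈ 85108.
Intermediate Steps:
P(X) = √2*√X (P(X) = √(2*X) = √2*√X)
Y = (3 + 2*√3)² (Y = (√2*√6 + 3)² = (2*√3 + 3)² = (3 + 2*√3)² ≈ 41.785)
372*(Y + 11*17) = 372*((21 + 12*√3) + 11*17) = 372*((21 + 12*√3) + 187) = 372*(208 + 12*√3) = 77376 + 4464*√3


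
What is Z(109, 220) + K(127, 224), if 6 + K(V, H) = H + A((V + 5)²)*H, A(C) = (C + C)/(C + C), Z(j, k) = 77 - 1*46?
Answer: 473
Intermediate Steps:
Z(j, k) = 31 (Z(j, k) = 77 - 46 = 31)
A(C) = 1 (A(C) = (2*C)/((2*C)) = (2*C)*(1/(2*C)) = 1)
K(V, H) = -6 + 2*H (K(V, H) = -6 + (H + 1*H) = -6 + (H + H) = -6 + 2*H)
Z(109, 220) + K(127, 224) = 31 + (-6 + 2*224) = 31 + (-6 + 448) = 31 + 442 = 473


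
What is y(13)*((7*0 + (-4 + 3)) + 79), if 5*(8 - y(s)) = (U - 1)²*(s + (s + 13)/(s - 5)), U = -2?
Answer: -3315/2 ≈ -1657.5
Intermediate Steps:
y(s) = 8 - 9*s/5 - 9*(13 + s)/(5*(-5 + s)) (y(s) = 8 - (-2 - 1)²*(s + (s + 13)/(s - 5))/5 = 8 - (-3)²*(s + (13 + s)/(-5 + s))/5 = 8 - 9*(s + (13 + s)/(-5 + s))/5 = 8 - (9*s + 9*(13 + s)/(-5 + s))/5 = 8 + (-9*s/5 - 9*(13 + s)/(5*(-5 + s))) = 8 - 9*s/5 - 9*(13 + s)/(5*(-5 + s)))
y(13)*((7*0 + (-4 + 3)) + 79) = ((-317 - 9*13² + 76*13)/(5*(-5 + 13)))*((7*0 + (-4 + 3)) + 79) = ((⅕)*(-317 - 9*169 + 988)/8)*((0 - 1) + 79) = ((⅕)*(⅛)*(-317 - 1521 + 988))*(-1 + 79) = ((⅕)*(⅛)*(-850))*78 = -85/4*78 = -3315/2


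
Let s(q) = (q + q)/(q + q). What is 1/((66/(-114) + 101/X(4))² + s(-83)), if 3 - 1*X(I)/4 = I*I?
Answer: 976144/7181225 ≈ 0.13593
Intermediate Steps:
X(I) = 12 - 4*I² (X(I) = 12 - 4*I*I = 12 - 4*I²)
s(q) = 1 (s(q) = (2*q)/((2*q)) = (2*q)*(1/(2*q)) = 1)
1/((66/(-114) + 101/X(4))² + s(-83)) = 1/((66/(-114) + 101/(12 - 4*4²))² + 1) = 1/((66*(-1/114) + 101/(12 - 4*16))² + 1) = 1/((-11/19 + 101/(12 - 64))² + 1) = 1/((-11/19 + 101/(-52))² + 1) = 1/((-11/19 + 101*(-1/52))² + 1) = 1/((-11/19 - 101/52)² + 1) = 1/((-2491/988)² + 1) = 1/(6205081/976144 + 1) = 1/(7181225/976144) = 976144/7181225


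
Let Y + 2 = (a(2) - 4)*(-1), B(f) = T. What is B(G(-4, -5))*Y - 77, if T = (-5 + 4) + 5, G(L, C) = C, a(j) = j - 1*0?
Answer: -77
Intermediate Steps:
a(j) = j (a(j) = j + 0 = j)
T = 4 (T = -1 + 5 = 4)
B(f) = 4
Y = 0 (Y = -2 + (2 - 4)*(-1) = -2 - 2*(-1) = -2 + 2 = 0)
B(G(-4, -5))*Y - 77 = 4*0 - 77 = 0 - 77 = -77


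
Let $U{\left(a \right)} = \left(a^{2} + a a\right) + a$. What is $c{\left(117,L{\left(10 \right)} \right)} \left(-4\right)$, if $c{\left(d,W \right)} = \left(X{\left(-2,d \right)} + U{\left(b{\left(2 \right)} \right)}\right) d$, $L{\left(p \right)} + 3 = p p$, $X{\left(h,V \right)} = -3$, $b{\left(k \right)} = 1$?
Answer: $0$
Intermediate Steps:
$U{\left(a \right)} = a + 2 a^{2}$ ($U{\left(a \right)} = \left(a^{2} + a^{2}\right) + a = 2 a^{2} + a = a + 2 a^{2}$)
$L{\left(p \right)} = -3 + p^{2}$ ($L{\left(p \right)} = -3 + p p = -3 + p^{2}$)
$c{\left(d,W \right)} = 0$ ($c{\left(d,W \right)} = \left(-3 + 1 \left(1 + 2 \cdot 1\right)\right) d = \left(-3 + 1 \left(1 + 2\right)\right) d = \left(-3 + 1 \cdot 3\right) d = \left(-3 + 3\right) d = 0 d = 0$)
$c{\left(117,L{\left(10 \right)} \right)} \left(-4\right) = 0 \left(-4\right) = 0$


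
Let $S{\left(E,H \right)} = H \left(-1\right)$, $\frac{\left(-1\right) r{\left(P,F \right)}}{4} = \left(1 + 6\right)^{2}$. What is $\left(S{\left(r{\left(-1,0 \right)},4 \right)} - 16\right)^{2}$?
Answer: $400$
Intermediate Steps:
$r{\left(P,F \right)} = -196$ ($r{\left(P,F \right)} = - 4 \left(1 + 6\right)^{2} = - 4 \cdot 7^{2} = \left(-4\right) 49 = -196$)
$S{\left(E,H \right)} = - H$
$\left(S{\left(r{\left(-1,0 \right)},4 \right)} - 16\right)^{2} = \left(\left(-1\right) 4 - 16\right)^{2} = \left(-4 - 16\right)^{2} = \left(-20\right)^{2} = 400$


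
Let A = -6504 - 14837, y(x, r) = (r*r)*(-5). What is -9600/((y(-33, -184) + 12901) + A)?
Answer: 80/1481 ≈ 0.054018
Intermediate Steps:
y(x, r) = -5*r**2 (y(x, r) = r**2*(-5) = -5*r**2)
A = -21341
-9600/((y(-33, -184) + 12901) + A) = -9600/((-5*(-184)**2 + 12901) - 21341) = -9600/((-5*33856 + 12901) - 21341) = -9600/((-169280 + 12901) - 21341) = -9600/(-156379 - 21341) = -9600/(-177720) = -9600*(-1/177720) = 80/1481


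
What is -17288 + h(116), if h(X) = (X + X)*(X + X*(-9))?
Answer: -232584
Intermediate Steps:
h(X) = -16*X**2 (h(X) = (2*X)*(X - 9*X) = (2*X)*(-8*X) = -16*X**2)
-17288 + h(116) = -17288 - 16*116**2 = -17288 - 16*13456 = -17288 - 215296 = -232584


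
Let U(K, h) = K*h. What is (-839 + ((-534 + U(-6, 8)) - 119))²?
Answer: 2371600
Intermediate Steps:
(-839 + ((-534 + U(-6, 8)) - 119))² = (-839 + ((-534 - 6*8) - 119))² = (-839 + ((-534 - 48) - 119))² = (-839 + (-582 - 119))² = (-839 - 701)² = (-1540)² = 2371600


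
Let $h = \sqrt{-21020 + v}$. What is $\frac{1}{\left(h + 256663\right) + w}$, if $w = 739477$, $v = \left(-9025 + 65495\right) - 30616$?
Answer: $\frac{498070}{496147447383} - \frac{\sqrt{4834}}{992294894766} \approx 1.0038 \cdot 10^{-6}$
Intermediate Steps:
$v = 25854$ ($v = 56470 - 30616 = 25854$)
$h = \sqrt{4834}$ ($h = \sqrt{-21020 + 25854} = \sqrt{4834} \approx 69.527$)
$\frac{1}{\left(h + 256663\right) + w} = \frac{1}{\left(\sqrt{4834} + 256663\right) + 739477} = \frac{1}{\left(256663 + \sqrt{4834}\right) + 739477} = \frac{1}{996140 + \sqrt{4834}}$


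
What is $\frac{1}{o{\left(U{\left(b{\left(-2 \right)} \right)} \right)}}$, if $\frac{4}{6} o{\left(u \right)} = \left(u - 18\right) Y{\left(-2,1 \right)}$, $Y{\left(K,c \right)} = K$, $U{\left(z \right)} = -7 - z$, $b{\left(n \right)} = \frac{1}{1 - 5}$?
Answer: $\frac{4}{297} \approx 0.013468$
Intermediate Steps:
$b{\left(n \right)} = - \frac{1}{4}$ ($b{\left(n \right)} = \frac{1}{-4} = - \frac{1}{4}$)
$o{\left(u \right)} = 54 - 3 u$ ($o{\left(u \right)} = \frac{3 \left(u - 18\right) \left(-2\right)}{2} = \frac{3 \left(-18 + u\right) \left(-2\right)}{2} = \frac{3 \left(36 - 2 u\right)}{2} = 54 - 3 u$)
$\frac{1}{o{\left(U{\left(b{\left(-2 \right)} \right)} \right)}} = \frac{1}{54 - 3 \left(-7 - - \frac{1}{4}\right)} = \frac{1}{54 - 3 \left(-7 + \frac{1}{4}\right)} = \frac{1}{54 - - \frac{81}{4}} = \frac{1}{54 + \frac{81}{4}} = \frac{1}{\frac{297}{4}} = \frac{4}{297}$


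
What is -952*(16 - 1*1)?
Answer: -14280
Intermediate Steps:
-952*(16 - 1*1) = -952*(16 - 1) = -952*15 = -14280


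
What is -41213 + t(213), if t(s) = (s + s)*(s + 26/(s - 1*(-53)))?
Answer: 6592363/133 ≈ 49567.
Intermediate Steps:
t(s) = 2*s*(s + 26/(53 + s)) (t(s) = (2*s)*(s + 26/(s + 53)) = (2*s)*(s + 26/(53 + s)) = 2*s*(s + 26/(53 + s)))
-41213 + t(213) = -41213 + 2*213*(26 + 213**2 + 53*213)/(53 + 213) = -41213 + 2*213*(26 + 45369 + 11289)/266 = -41213 + 2*213*(1/266)*56684 = -41213 + 12073692/133 = 6592363/133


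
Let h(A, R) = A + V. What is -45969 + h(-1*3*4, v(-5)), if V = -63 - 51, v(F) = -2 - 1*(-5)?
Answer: -46095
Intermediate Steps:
v(F) = 3 (v(F) = -2 + 5 = 3)
V = -114
h(A, R) = -114 + A (h(A, R) = A - 114 = -114 + A)
-45969 + h(-1*3*4, v(-5)) = -45969 + (-114 - 1*3*4) = -45969 + (-114 - 3*4) = -45969 + (-114 - 12) = -45969 - 126 = -46095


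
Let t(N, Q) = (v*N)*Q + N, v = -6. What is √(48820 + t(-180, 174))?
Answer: 4*√14785 ≈ 486.37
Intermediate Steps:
t(N, Q) = N - 6*N*Q (t(N, Q) = (-6*N)*Q + N = -6*N*Q + N = N - 6*N*Q)
√(48820 + t(-180, 174)) = √(48820 - 180*(1 - 6*174)) = √(48820 - 180*(1 - 1044)) = √(48820 - 180*(-1043)) = √(48820 + 187740) = √236560 = 4*√14785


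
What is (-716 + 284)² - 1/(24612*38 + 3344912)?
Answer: 798782072831/4280168 ≈ 1.8662e+5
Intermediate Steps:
(-716 + 284)² - 1/(24612*38 + 3344912) = (-432)² - 1/(935256 + 3344912) = 186624 - 1/4280168 = 798782072831/4280168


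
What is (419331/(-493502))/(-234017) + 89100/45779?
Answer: 10289987302833249/5286918630048986 ≈ 1.9463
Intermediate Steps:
(419331/(-493502))/(-234017) + 89100/45779 = (419331*(-1/493502))*(-1/234017) + 89100*(1/45779) = -419331/493502*(-1/234017) + 89100/45779 = 419331/115487857534 + 89100/45779 = 10289987302833249/5286918630048986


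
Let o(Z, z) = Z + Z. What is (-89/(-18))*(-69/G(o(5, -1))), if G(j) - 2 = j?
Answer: -2047/72 ≈ -28.431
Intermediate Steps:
o(Z, z) = 2*Z
G(j) = 2 + j
(-89/(-18))*(-69/G(o(5, -1))) = (-89/(-18))*(-69/(2 + 2*5)) = (-89*(-1/18))*(-69/(2 + 10)) = 89*(-69/12)/18 = 89*(-69*1/12)/18 = (89/18)*(-23/4) = -2047/72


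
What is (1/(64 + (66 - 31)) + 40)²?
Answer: 15689521/9801 ≈ 1600.8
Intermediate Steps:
(1/(64 + (66 - 31)) + 40)² = (1/(64 + 35) + 40)² = (1/99 + 40)² = (3961/99)² = 15689521/9801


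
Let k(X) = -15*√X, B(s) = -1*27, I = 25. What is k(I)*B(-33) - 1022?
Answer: 1003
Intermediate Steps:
B(s) = -27
k(I)*B(-33) - 1022 = -15*√25*(-27) - 1022 = -15*5*(-27) - 1022 = -75*(-27) - 1022 = 2025 - 1022 = 1003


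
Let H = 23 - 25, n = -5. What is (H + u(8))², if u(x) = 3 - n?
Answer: 36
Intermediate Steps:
u(x) = 8 (u(x) = 3 - 1*(-5) = 3 + 5 = 8)
H = -2
(H + u(8))² = (-2 + 8)² = 6² = 36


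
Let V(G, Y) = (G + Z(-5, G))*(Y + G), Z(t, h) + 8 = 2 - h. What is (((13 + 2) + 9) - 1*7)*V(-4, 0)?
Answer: 408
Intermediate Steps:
Z(t, h) = -6 - h (Z(t, h) = -8 + (2 - h) = -6 - h)
V(G, Y) = -6*G - 6*Y (V(G, Y) = (G + (-6 - G))*(Y + G) = -6*(G + Y) = -6*G - 6*Y)
(((13 + 2) + 9) - 1*7)*V(-4, 0) = (((13 + 2) + 9) - 1*7)*(-6*(-4) - 6*0) = ((15 + 9) - 7)*(24 + 0) = (24 - 7)*24 = 17*24 = 408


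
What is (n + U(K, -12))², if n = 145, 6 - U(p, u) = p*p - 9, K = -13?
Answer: 81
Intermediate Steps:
U(p, u) = 15 - p² (U(p, u) = 6 - (p*p - 9) = 6 - (p² - 9) = 6 - (-9 + p²) = 6 + (9 - p²) = 15 - p²)
(n + U(K, -12))² = (145 + (15 - 1*(-13)²))² = (145 + (15 - 1*169))² = (145 + (15 - 169))² = (145 - 154)² = (-9)² = 81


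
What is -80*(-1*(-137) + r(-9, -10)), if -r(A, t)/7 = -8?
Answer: -15440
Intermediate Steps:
r(A, t) = 56 (r(A, t) = -7*(-8) = 56)
-80*(-1*(-137) + r(-9, -10)) = -80*(-1*(-137) + 56) = -80*(137 + 56) = -80*193 = -15440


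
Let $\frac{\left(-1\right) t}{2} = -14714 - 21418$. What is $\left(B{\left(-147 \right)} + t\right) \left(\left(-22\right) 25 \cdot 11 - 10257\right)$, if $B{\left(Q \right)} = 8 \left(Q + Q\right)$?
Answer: $-1140054984$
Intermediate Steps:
$B{\left(Q \right)} = 16 Q$ ($B{\left(Q \right)} = 8 \cdot 2 Q = 16 Q$)
$t = 72264$ ($t = - 2 \left(-14714 - 21418\right) = \left(-2\right) \left(-36132\right) = 72264$)
$\left(B{\left(-147 \right)} + t\right) \left(\left(-22\right) 25 \cdot 11 - 10257\right) = \left(16 \left(-147\right) + 72264\right) \left(\left(-22\right) 25 \cdot 11 - 10257\right) = \left(-2352 + 72264\right) \left(\left(-550\right) 11 - 10257\right) = 69912 \left(-6050 - 10257\right) = 69912 \left(-16307\right) = -1140054984$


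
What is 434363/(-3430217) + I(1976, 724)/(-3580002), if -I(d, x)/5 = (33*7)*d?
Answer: 1045615874339/2046697286739 ≈ 0.51088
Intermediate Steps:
I(d, x) = -1155*d (I(d, x) = -5*33*7*d = -1155*d)
434363/(-3430217) + I(1976, 724)/(-3580002) = 434363/(-3430217) - 1155*1976/(-3580002) = 434363*(-1/3430217) - 2282280*(-1/3580002) = -434363/3430217 + 380380/596667 = 1045615874339/2046697286739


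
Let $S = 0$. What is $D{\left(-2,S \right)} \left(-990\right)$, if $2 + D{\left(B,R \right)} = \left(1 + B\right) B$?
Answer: $0$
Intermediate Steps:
$D{\left(B,R \right)} = -2 + B \left(1 + B\right)$ ($D{\left(B,R \right)} = -2 + \left(1 + B\right) B = -2 + B \left(1 + B\right)$)
$D{\left(-2,S \right)} \left(-990\right) = \left(-2 - 2 + \left(-2\right)^{2}\right) \left(-990\right) = \left(-2 - 2 + 4\right) \left(-990\right) = 0 \left(-990\right) = 0$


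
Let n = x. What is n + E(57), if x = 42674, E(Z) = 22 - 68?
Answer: 42628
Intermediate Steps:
E(Z) = -46
n = 42674
n + E(57) = 42674 - 46 = 42628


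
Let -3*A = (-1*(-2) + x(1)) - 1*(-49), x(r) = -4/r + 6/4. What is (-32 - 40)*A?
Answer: 1164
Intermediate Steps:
x(r) = 3/2 - 4/r (x(r) = -4/r + 6*(¼) = -4/r + 3/2 = 3/2 - 4/r)
A = -97/6 (A = -((-1*(-2) + (3/2 - 4/1)) - 1*(-49))/3 = -((2 + (3/2 - 4*1)) + 49)/3 = -((2 + (3/2 - 4)) + 49)/3 = -((2 - 5/2) + 49)/3 = -(-½ + 49)/3 = -⅓*97/2 = -97/6 ≈ -16.167)
(-32 - 40)*A = (-32 - 40)*(-97/6) = -72*(-97/6) = 1164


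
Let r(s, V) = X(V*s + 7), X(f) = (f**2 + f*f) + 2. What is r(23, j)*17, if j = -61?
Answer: 66259778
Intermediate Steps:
X(f) = 2 + 2*f**2 (X(f) = (f**2 + f**2) + 2 = 2*f**2 + 2 = 2 + 2*f**2)
r(s, V) = 2 + 2*(7 + V*s)**2 (r(s, V) = 2 + 2*(V*s + 7)**2 = 2 + 2*(7 + V*s)**2)
r(23, j)*17 = (2 + 2*(7 - 61*23)**2)*17 = (2 + 2*(7 - 1403)**2)*17 = (2 + 2*(-1396)**2)*17 = (2 + 2*1948816)*17 = (2 + 3897632)*17 = 3897634*17 = 66259778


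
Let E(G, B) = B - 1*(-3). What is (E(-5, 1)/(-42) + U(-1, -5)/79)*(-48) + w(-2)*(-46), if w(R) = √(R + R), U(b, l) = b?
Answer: 2864/553 - 92*I ≈ 5.179 - 92.0*I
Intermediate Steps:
E(G, B) = 3 + B (E(G, B) = B + 3 = 3 + B)
w(R) = √2*√R (w(R) = √(2*R) = √2*√R)
(E(-5, 1)/(-42) + U(-1, -5)/79)*(-48) + w(-2)*(-46) = ((3 + 1)/(-42) - 1/79)*(-48) + (√2*√(-2))*(-46) = (4*(-1/42) - 1*1/79)*(-48) + (√2*(I*√2))*(-46) = (-2/21 - 1/79)*(-48) + (2*I)*(-46) = -179/1659*(-48) - 92*I = 2864/553 - 92*I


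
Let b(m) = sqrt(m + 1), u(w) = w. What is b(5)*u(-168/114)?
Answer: -28*sqrt(6)/19 ≈ -3.6098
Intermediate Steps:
b(m) = sqrt(1 + m)
b(5)*u(-168/114) = sqrt(1 + 5)*(-168/114) = sqrt(6)*(-168*1/114) = sqrt(6)*(-28/19) = -28*sqrt(6)/19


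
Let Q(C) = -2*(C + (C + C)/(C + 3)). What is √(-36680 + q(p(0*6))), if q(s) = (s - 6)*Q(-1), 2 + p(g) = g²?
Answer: 2*I*√9178 ≈ 191.6*I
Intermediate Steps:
Q(C) = -2*C - 4*C/(3 + C) (Q(C) = -2*(C + (2*C)/(3 + C)) = -2*(C + 2*C/(3 + C)) = -2*C - 4*C/(3 + C))
p(g) = -2 + g²
q(s) = -24 + 4*s (q(s) = (s - 6)*(-2*(-1)*(5 - 1)/(3 - 1)) = (-6 + s)*(-2*(-1)*4/2) = (-6 + s)*(-2*(-1)*½*4) = (-6 + s)*4 = -24 + 4*s)
√(-36680 + q(p(0*6))) = √(-36680 + (-24 + 4*(-2 + (0*6)²))) = √(-36680 + (-24 + 4*(-2 + 0²))) = √(-36680 + (-24 + 4*(-2 + 0))) = √(-36680 + (-24 + 4*(-2))) = √(-36680 + (-24 - 8)) = √(-36680 - 32) = √(-36712) = 2*I*√9178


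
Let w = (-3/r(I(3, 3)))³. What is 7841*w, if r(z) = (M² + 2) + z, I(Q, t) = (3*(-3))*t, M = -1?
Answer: 7841/512 ≈ 15.314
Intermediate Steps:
I(Q, t) = -9*t
r(z) = 3 + z (r(z) = ((-1)² + 2) + z = (1 + 2) + z = 3 + z)
w = 1/512 (w = (-3/(3 - 9*3))³ = (-3/(3 - 27))³ = (-3/(-24))³ = (-3*(-1/24))³ = (⅛)³ = 1/512 ≈ 0.0019531)
7841*w = 7841*(1/512) = 7841/512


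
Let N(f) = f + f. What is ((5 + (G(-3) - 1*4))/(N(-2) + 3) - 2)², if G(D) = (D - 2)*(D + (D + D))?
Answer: 2304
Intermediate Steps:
N(f) = 2*f
G(D) = 3*D*(-2 + D) (G(D) = (-2 + D)*(D + 2*D) = (-2 + D)*(3*D) = 3*D*(-2 + D))
((5 + (G(-3) - 1*4))/(N(-2) + 3) - 2)² = ((5 + (3*(-3)*(-2 - 3) - 1*4))/(2*(-2) + 3) - 2)² = ((5 + (3*(-3)*(-5) - 4))/(-4 + 3) - 2)² = ((5 + (45 - 4))/(-1) - 2)² = ((5 + 41)*(-1) - 2)² = (46*(-1) - 2)² = (-46 - 2)² = (-48)² = 2304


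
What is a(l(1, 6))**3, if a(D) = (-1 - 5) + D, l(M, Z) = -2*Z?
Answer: -5832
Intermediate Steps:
a(D) = -6 + D
a(l(1, 6))**3 = (-6 - 2*6)**3 = (-6 - 12)**3 = (-18)**3 = -5832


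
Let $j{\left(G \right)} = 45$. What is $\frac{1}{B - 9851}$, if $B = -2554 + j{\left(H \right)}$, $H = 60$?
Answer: $- \frac{1}{12360} \approx -8.0906 \cdot 10^{-5}$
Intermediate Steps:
$B = -2509$ ($B = -2554 + 45 = -2509$)
$\frac{1}{B - 9851} = \frac{1}{-2509 - 9851} = \frac{1}{-12360} = - \frac{1}{12360}$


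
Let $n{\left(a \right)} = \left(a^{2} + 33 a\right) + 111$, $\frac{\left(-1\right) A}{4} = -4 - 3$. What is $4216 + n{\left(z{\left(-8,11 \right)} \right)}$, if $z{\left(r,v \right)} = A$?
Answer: $6035$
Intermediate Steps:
$A = 28$ ($A = - 4 \left(-4 - 3\right) = \left(-4\right) \left(-7\right) = 28$)
$z{\left(r,v \right)} = 28$
$n{\left(a \right)} = 111 + a^{2} + 33 a$
$4216 + n{\left(z{\left(-8,11 \right)} \right)} = 4216 + \left(111 + 28^{2} + 33 \cdot 28\right) = 4216 + \left(111 + 784 + 924\right) = 4216 + 1819 = 6035$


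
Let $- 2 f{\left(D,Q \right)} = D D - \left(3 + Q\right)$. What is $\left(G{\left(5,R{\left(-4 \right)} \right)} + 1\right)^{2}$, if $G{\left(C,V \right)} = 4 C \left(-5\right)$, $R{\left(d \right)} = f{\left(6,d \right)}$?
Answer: $9801$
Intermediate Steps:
$f{\left(D,Q \right)} = \frac{3}{2} + \frac{Q}{2} - \frac{D^{2}}{2}$ ($f{\left(D,Q \right)} = - \frac{D D - \left(3 + Q\right)}{2} = - \frac{D^{2} - \left(3 + Q\right)}{2} = - \frac{-3 + D^{2} - Q}{2} = \frac{3}{2} + \frac{Q}{2} - \frac{D^{2}}{2}$)
$R{\left(d \right)} = - \frac{33}{2} + \frac{d}{2}$ ($R{\left(d \right)} = \frac{3}{2} + \frac{d}{2} - \frac{6^{2}}{2} = \frac{3}{2} + \frac{d}{2} - 18 = - \frac{33}{2} + \frac{d}{2}$)
$G{\left(C,V \right)} = - 20 C$
$\left(G{\left(5,R{\left(-4 \right)} \right)} + 1\right)^{2} = \left(\left(-20\right) 5 + 1\right)^{2} = \left(-100 + 1\right)^{2} = \left(-99\right)^{2} = 9801$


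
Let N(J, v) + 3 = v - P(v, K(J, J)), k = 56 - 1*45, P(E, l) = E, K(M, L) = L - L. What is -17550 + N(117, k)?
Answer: -17553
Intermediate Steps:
K(M, L) = 0
k = 11 (k = 56 - 45 = 11)
N(J, v) = -3 (N(J, v) = -3 + (v - v) = -3 + 0 = -3)
-17550 + N(117, k) = -17550 - 3 = -17553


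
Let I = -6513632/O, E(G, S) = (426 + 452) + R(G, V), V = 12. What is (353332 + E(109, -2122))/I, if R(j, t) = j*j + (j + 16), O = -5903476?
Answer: 67560855213/203551 ≈ 3.3191e+5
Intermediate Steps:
R(j, t) = 16 + j + j**2 (R(j, t) = j**2 + (16 + j) = 16 + j + j**2)
E(G, S) = 894 + G + G**2 (E(G, S) = (426 + 452) + (16 + G + G**2) = 878 + (16 + G + G**2) = 894 + G + G**2)
I = 1628408/1475869 (I = -6513632/(-5903476) = -6513632*(-1/5903476) = 1628408/1475869 ≈ 1.1034)
(353332 + E(109, -2122))/I = (353332 + (894 + 109 + 109**2))/(1628408/1475869) = (353332 + (894 + 109 + 11881))*(1475869/1628408) = (353332 + 12884)*(1475869/1628408) = 366216*(1475869/1628408) = 67560855213/203551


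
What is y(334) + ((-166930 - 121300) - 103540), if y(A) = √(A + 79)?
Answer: -391770 + √413 ≈ -3.9175e+5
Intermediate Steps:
y(A) = √(79 + A)
y(334) + ((-166930 - 121300) - 103540) = √(79 + 334) + ((-166930 - 121300) - 103540) = √413 + (-288230 - 103540) = √413 - 391770 = -391770 + √413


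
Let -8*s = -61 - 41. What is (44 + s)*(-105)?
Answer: -23835/4 ≈ -5958.8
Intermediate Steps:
s = 51/4 (s = -(-61 - 41)/8 = -1/8*(-102) = 51/4 ≈ 12.750)
(44 + s)*(-105) = (44 + 51/4)*(-105) = (227/4)*(-105) = -23835/4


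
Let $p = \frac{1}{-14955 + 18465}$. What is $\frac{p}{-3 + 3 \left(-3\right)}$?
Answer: $- \frac{1}{42120} \approx -2.3742 \cdot 10^{-5}$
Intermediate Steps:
$p = \frac{1}{3510} \approx 0.0002849$
$\frac{p}{-3 + 3 \left(-3\right)} = \frac{1}{-3 + 3 \left(-3\right)} \frac{1}{3510} = \frac{1}{-3 - 9} \cdot \frac{1}{3510} = \frac{1}{-12} \cdot \frac{1}{3510} = \left(- \frac{1}{12}\right) \frac{1}{3510} = - \frac{1}{42120}$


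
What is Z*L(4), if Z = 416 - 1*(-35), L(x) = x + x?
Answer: 3608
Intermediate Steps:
L(x) = 2*x
Z = 451 (Z = 416 + 35 = 451)
Z*L(4) = 451*(2*4) = 451*8 = 3608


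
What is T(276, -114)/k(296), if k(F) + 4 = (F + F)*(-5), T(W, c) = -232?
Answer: 58/741 ≈ 0.078273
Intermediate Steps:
k(F) = -4 - 10*F (k(F) = -4 + (F + F)*(-5) = -4 + (2*F)*(-5) = -4 - 10*F)
T(276, -114)/k(296) = -232/(-4 - 10*296) = -232/(-4 - 2960) = -232/(-2964) = -232*(-1/2964) = 58/741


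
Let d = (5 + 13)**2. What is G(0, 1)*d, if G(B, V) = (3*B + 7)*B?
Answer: 0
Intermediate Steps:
d = 324 (d = 18**2 = 324)
G(B, V) = B*(7 + 3*B) (G(B, V) = (7 + 3*B)*B = B*(7 + 3*B))
G(0, 1)*d = (0*(7 + 3*0))*324 = (0*(7 + 0))*324 = (0*7)*324 = 0*324 = 0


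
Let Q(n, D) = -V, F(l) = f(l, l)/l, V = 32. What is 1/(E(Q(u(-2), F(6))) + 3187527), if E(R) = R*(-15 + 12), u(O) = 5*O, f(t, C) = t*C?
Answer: 1/3187623 ≈ 3.1371e-7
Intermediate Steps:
f(t, C) = C*t
F(l) = l (F(l) = (l*l)/l = l²/l = l)
Q(n, D) = -32 (Q(n, D) = -1*32 = -32)
E(R) = -3*R (E(R) = R*(-3) = -3*R)
1/(E(Q(u(-2), F(6))) + 3187527) = 1/(-3*(-32) + 3187527) = 1/(96 + 3187527) = 1/3187623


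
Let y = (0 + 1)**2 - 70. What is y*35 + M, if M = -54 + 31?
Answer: -2438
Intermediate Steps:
M = -23
y = -69 (y = 1**2 - 70 = 1 - 70 = -69)
y*35 + M = -69*35 - 23 = -2415 - 23 = -2438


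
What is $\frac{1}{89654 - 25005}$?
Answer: $\frac{1}{64649} \approx 1.5468 \cdot 10^{-5}$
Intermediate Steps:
$\frac{1}{89654 - 25005} = \frac{1}{64649}$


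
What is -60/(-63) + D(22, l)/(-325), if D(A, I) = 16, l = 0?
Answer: 6164/6825 ≈ 0.90315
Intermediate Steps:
-60/(-63) + D(22, l)/(-325) = -60/(-63) + 16/(-325) = -60*(-1/63) + 16*(-1/325) = 20/21 - 16/325 = 6164/6825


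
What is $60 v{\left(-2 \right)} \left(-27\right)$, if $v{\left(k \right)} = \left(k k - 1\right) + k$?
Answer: $-1620$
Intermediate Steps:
$v{\left(k \right)} = -1 + k + k^{2}$ ($v{\left(k \right)} = \left(k^{2} - 1\right) + k = \left(-1 + k^{2}\right) + k = -1 + k + k^{2}$)
$60 v{\left(-2 \right)} \left(-27\right) = 60 \left(-1 - 2 + \left(-2\right)^{2}\right) \left(-27\right) = 60 \left(-1 - 2 + 4\right) \left(-27\right) = 60 \cdot 1 \left(-27\right) = 60 \left(-27\right) = -1620$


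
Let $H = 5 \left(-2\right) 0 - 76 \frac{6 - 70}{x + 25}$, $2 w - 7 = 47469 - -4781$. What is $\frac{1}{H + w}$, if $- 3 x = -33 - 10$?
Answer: $\frac{118}{3097755} \approx 3.8092 \cdot 10^{-5}$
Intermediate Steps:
$x = \frac{43}{3}$ ($x = - \frac{-33 - 10}{3} = \left(- \frac{1}{3}\right) \left(-43\right) = \frac{43}{3} \approx 14.333$)
$w = \frac{52257}{2}$ ($w = \frac{7}{2} + \frac{47469 - -4781}{2} = \frac{7}{2} + \frac{47469 + 4781}{2} = \frac{7}{2} + \frac{1}{2} \cdot 52250 = \frac{7}{2} + 26125 = \frac{52257}{2} \approx 26129.0$)
$H = \frac{7296}{59}$ ($H = 5 \left(-2\right) 0 - 76 \frac{6 - 70}{\frac{43}{3} + 25} = \left(-10\right) 0 - 76 \left(- \frac{64}{\frac{118}{3}}\right) = 0 - 76 \left(\left(-64\right) \frac{3}{118}\right) = 0 - - \frac{7296}{59} = 0 + \frac{7296}{59} = \frac{7296}{59} \approx 123.66$)
$\frac{1}{H + w} = \frac{1}{\frac{7296}{59} + \frac{52257}{2}} = \frac{1}{\frac{3097755}{118}} = \frac{118}{3097755}$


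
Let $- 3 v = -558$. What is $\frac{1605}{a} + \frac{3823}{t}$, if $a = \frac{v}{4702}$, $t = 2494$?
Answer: $\frac{3137034303}{77314} \approx 40575.0$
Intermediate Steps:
$v = 186$ ($v = \left(- \frac{1}{3}\right) \left(-558\right) = 186$)
$a = \frac{93}{2351}$ ($a = \frac{186}{4702} = 186 \cdot \frac{1}{4702} = \frac{93}{2351} \approx 0.039558$)
$\frac{1605}{a} + \frac{3823}{t} = \frac{1605}{\frac{93}{2351}} + \frac{3823}{2494} = 1605 \cdot \frac{2351}{93} + 3823 \cdot \frac{1}{2494} = \frac{1257785}{31} + \frac{3823}{2494} = \frac{3137034303}{77314}$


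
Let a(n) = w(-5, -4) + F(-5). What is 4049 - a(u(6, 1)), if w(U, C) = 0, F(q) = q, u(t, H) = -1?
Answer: 4054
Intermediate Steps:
a(n) = -5 (a(n) = 0 - 5 = -5)
4049 - a(u(6, 1)) = 4049 - 1*(-5) = 4049 + 5 = 4054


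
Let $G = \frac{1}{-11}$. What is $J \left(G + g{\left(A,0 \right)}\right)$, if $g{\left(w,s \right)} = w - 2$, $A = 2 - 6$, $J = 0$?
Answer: $0$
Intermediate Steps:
$G = - \frac{1}{11} \approx -0.090909$
$A = -4$ ($A = 2 - 6 = -4$)
$g{\left(w,s \right)} = -2 + w$ ($g{\left(w,s \right)} = w - 2 = -2 + w$)
$J \left(G + g{\left(A,0 \right)}\right) = 0 \left(- \frac{1}{11} - 6\right) = 0 \left(- \frac{67}{11}\right) = 0$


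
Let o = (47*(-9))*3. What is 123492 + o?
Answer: 122223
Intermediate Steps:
o = -1269 (o = -423*3 = -1269)
123492 + o = 123492 - 1269 = 122223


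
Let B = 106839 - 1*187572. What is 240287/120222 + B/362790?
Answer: 2151884389/1211537205 ≈ 1.7762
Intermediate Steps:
B = -80733 (B = 106839 - 187572 = -80733)
240287/120222 + B/362790 = 240287/120222 - 80733/362790 = 240287*(1/120222) - 80733*1/362790 = 240287/120222 - 26911/120930 = 2151884389/1211537205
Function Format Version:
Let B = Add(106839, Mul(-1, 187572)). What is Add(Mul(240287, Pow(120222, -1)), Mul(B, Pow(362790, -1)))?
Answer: Rational(2151884389, 1211537205) ≈ 1.7762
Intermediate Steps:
B = -80733 (B = Add(106839, -187572) = -80733)
Add(Mul(240287, Pow(120222, -1)), Mul(B, Pow(362790, -1))) = Add(Mul(240287, Pow(120222, -1)), Mul(-80733, Pow(362790, -1))) = Add(Mul(240287, Rational(1, 120222)), Mul(-80733, Rational(1, 362790))) = Add(Rational(240287, 120222), Rational(-26911, 120930)) = Rational(2151884389, 1211537205)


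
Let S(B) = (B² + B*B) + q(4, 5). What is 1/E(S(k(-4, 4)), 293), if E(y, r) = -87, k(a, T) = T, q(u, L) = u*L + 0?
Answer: -1/87 ≈ -0.011494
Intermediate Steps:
q(u, L) = L*u (q(u, L) = L*u + 0 = L*u)
S(B) = 20 + 2*B² (S(B) = (B² + B*B) + 5*4 = (B² + B²) + 20 = 2*B² + 20 = 20 + 2*B²)
1/E(S(k(-4, 4)), 293) = 1/(-87) = -1/87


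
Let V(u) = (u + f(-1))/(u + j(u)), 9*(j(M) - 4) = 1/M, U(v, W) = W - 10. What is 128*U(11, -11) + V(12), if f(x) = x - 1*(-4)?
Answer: -4645932/1729 ≈ -2687.1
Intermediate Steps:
f(x) = 4 + x (f(x) = x + 4 = 4 + x)
U(v, W) = -10 + W
j(M) = 4 + 1/(9*M)
V(u) = (3 + u)/(4 + u + 1/(9*u)) (V(u) = (u + (4 - 1))/(u + (4 + 1/(9*u))) = (u + 3)/(4 + u + 1/(9*u)) = (3 + u)/(4 + u + 1/(9*u)))
128*U(11, -11) + V(12) = 128*(-10 - 11) + 9*12*(3 + 12)/(1 + 9*12**2 + 36*12) = 128*(-21) + 9*12*15/(1 + 9*144 + 432) = -2688 + 9*12*15/(1 + 1296 + 432) = -2688 + 9*12*15/1729 = -2688 + 9*12*(1/1729)*15 = -2688 + 1620/1729 = -4645932/1729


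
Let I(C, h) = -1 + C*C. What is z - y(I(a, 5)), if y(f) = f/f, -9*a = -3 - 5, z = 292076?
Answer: 292075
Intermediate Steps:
a = 8/9 (a = -(-3 - 5)/9 = -⅑*(-8) = 8/9 ≈ 0.88889)
I(C, h) = -1 + C²
y(f) = 1
z - y(I(a, 5)) = 292076 - 1*1 = 292076 - 1 = 292075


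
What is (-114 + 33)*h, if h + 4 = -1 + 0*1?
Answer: 405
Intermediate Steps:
h = -5 (h = -4 + (-1 + 0*1) = -4 + (-1 + 0) = -4 - 1 = -5)
(-114 + 33)*h = (-114 + 33)*(-5) = -81*(-5) = 405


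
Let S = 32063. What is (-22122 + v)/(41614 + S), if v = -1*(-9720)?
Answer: -4134/24559 ≈ -0.16833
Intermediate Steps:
v = 9720
(-22122 + v)/(41614 + S) = (-22122 + 9720)/(41614 + 32063) = -12402/73677 = -12402*1/73677 = -4134/24559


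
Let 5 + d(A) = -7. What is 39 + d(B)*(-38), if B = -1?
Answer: 495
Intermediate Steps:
d(A) = -12 (d(A) = -5 - 7 = -12)
39 + d(B)*(-38) = 39 - 12*(-38) = 39 + 456 = 495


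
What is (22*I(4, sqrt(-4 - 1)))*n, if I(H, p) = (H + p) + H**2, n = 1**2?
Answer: 440 + 22*I*sqrt(5) ≈ 440.0 + 49.193*I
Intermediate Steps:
n = 1
I(H, p) = H + p + H**2
(22*I(4, sqrt(-4 - 1)))*n = (22*(4 + sqrt(-4 - 1) + 4**2))*1 = (22*(4 + sqrt(-5) + 16))*1 = (22*(4 + I*sqrt(5) + 16))*1 = (22*(20 + I*sqrt(5)))*1 = (440 + 22*I*sqrt(5))*1 = 440 + 22*I*sqrt(5)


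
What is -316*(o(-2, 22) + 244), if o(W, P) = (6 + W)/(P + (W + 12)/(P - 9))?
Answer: -2854902/37 ≈ -77160.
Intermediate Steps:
o(W, P) = (6 + W)/(P + (12 + W)/(-9 + P))
-316*(o(-2, 22) + 244) = -316*((-54 - 9*(-2) + 6*22 + 22*(-2))/(12 - 2 + 22² - 9*22) + 244) = -316*((-54 + 18 + 132 - 44)/(12 - 2 + 484 - 198) + 244) = -316*(52/296 + 244) = -316*((1/296)*52 + 244) = -316*(13/74 + 244) = -316*18069/74 = -2854902/37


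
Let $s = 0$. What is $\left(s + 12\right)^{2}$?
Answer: $144$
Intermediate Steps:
$\left(s + 12\right)^{2} = \left(0 + 12\right)^{2} = 12^{2} = 144$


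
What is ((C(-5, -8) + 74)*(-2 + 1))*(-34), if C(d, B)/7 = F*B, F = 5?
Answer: -7004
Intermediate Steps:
C(d, B) = 35*B (C(d, B) = 7*(5*B) = 35*B)
((C(-5, -8) + 74)*(-2 + 1))*(-34) = ((35*(-8) + 74)*(-2 + 1))*(-34) = ((-280 + 74)*(-1))*(-34) = -206*(-1)*(-34) = 206*(-34) = -7004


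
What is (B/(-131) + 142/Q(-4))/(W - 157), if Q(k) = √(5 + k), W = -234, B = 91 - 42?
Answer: -18553/51221 ≈ -0.36221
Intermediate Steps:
B = 49
(B/(-131) + 142/Q(-4))/(W - 157) = (49/(-131) + 142/(√(5 - 4)))/(-234 - 157) = (49*(-1/131) + 142/(√1))/(-391) = (-49/131 + 142/1)*(-1/391) = (-49/131 + 142*1)*(-1/391) = (-49/131 + 142)*(-1/391) = (18553/131)*(-1/391) = -18553/51221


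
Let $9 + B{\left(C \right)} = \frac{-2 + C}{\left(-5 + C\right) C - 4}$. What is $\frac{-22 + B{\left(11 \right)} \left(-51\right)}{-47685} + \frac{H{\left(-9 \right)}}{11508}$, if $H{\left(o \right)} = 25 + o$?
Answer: $- \frac{1440067}{189016982} \approx -0.0076187$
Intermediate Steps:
$B{\left(C \right)} = -9 + \frac{-2 + C}{-4 + C \left(-5 + C\right)}$ ($B{\left(C \right)} = -9 + \frac{-2 + C}{\left(-5 + C\right) C - 4} = -9 + \frac{-2 + C}{C \left(-5 + C\right) - 4} = -9 + \frac{-2 + C}{-4 + C \left(-5 + C\right)}$)
$\frac{-22 + B{\left(11 \right)} \left(-51\right)}{-47685} + \frac{H{\left(-9 \right)}}{11508} = \frac{-22 + \frac{-34 - 506 + 9 \cdot 11^{2}}{4 - 11^{2} + 5 \cdot 11} \left(-51\right)}{-47685} + \frac{25 - 9}{11508} = \left(-22 + \frac{-34 - 506 + 9 \cdot 121}{4 - 121 + 55} \left(-51\right)\right) \left(- \frac{1}{47685}\right) + 16 \cdot \frac{1}{11508} = \left(-22 + \frac{-34 - 506 + 1089}{4 - 121 + 55} \left(-51\right)\right) \left(- \frac{1}{47685}\right) + \frac{4}{2877} = \left(-22 + \frac{1}{-62} \cdot 549 \left(-51\right)\right) \left(- \frac{1}{47685}\right) + \frac{4}{2877} = \left(-22 + \left(- \frac{1}{62}\right) 549 \left(-51\right)\right) \left(- \frac{1}{47685}\right) + \frac{4}{2877} = \left(-22 - - \frac{27999}{62}\right) \left(- \frac{1}{47685}\right) + \frac{4}{2877} = \left(-22 + \frac{27999}{62}\right) \left(- \frac{1}{47685}\right) + \frac{4}{2877} = \frac{26635}{62} \left(- \frac{1}{47685}\right) + \frac{4}{2877} = - \frac{5327}{591294} + \frac{4}{2877} = - \frac{1440067}{189016982}$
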